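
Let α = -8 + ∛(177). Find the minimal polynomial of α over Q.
m_α(x) = x^3 + 24x^2 + 192x + 335

Set β = α + 8 = ∛(177), so β^3 = 177. Then (α + 8)^3 - 177 = 0, i.e. α is a root of g(x) = (x + 8)^3 - 177 = x^3 + 24x^2 + 192x + 335. Since g(x) = h(x + 8) where h(x) = x^3 - 177, and h is irreducible over Q (because 177 is not a perfect cube, so h has no rational root, and a monic cubic with no rational root is irreducible), g is also irreducible (irreducibility is preserved under the substitution x → x + 8). Hence m_α(x) = x^3 + 24x^2 + 192x + 335.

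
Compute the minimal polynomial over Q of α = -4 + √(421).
m_α(x) = x^2 + 8x - 405

From α + 4 = √(421), squaring gives (α + 4)^2 = 421, i.e. α^2 + 8α + 16 = 421, so α^2 + 8α - 405 = 0. The discriminant of x^2 + 8x - 405 is (8)^2 - 4·(-405) = 64 + 1620 = 1684, and 4·(421) is not a perfect square in Q since 421 is squarefree and ≠ 1. Hence x^2 + 8x - 405 is irreducible over Q and is the minimal polynomial of α.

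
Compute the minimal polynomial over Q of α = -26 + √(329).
m_α(x) = x^2 + 52x + 347

From α + 26 = √(329), squaring gives (α + 26)^2 = 329, i.e. α^2 + 52α + 676 = 329, so α^2 + 52α + 347 = 0. The discriminant of x^2 + 52x + 347 is (52)^2 - 4·(347) = 2704 - 1388 = 1316, and 4·(329) is not a perfect square in Q since 329 is squarefree and ≠ 1. Hence x^2 + 52x + 347 is irreducible over Q and is the minimal polynomial of α.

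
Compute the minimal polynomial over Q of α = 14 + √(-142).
m_α(x) = x^2 - 28x + 338

From α - 14 = √(-142), squaring gives (α - 14)^2 = -142, i.e. α^2 - 28α + 196 = -142, so α^2 - 28α + 338 = 0. The discriminant of x^2 - 28x + 338 is (-28)^2 - 4·(338) = 784 - 1352 = -568, and 4·(-142) is not a perfect square in Q since -142 is squarefree and ≠ 1. Hence x^2 - 28x + 338 is irreducible over Q and is the minimal polynomial of α.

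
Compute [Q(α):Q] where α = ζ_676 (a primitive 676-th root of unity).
[Q(α):Q] = 312

The minimal polynomial of ζ_676 over Q is the 676-th cyclotomic polynomial Φ_676(x), which is irreducible over Q and has degree φ(676) = 312. Hence [Q(α):Q] = φ(676) = 312.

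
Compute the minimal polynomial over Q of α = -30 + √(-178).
m_α(x) = x^2 + 60x + 1078

From α + 30 = √(-178), squaring gives (α + 30)^2 = -178, i.e. α^2 + 60α + 900 = -178, so α^2 + 60α + 1078 = 0. The discriminant of x^2 + 60x + 1078 is (60)^2 - 4·(1078) = 3600 - 4312 = -712, and 4·(-178) is not a perfect square in Q since -178 is squarefree and ≠ 1. Hence x^2 + 60x + 1078 is irreducible over Q and is the minimal polynomial of α.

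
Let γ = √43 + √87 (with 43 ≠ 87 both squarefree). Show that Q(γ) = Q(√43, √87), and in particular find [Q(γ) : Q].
[Q(γ) : Q] = 4 (equivalently, Q(γ) = Q(√43, √87))

Obviously Q(γ) ⊆ Q(√43, √87), and [Q(√43, √87):Q] = 4 (since 43, 87 are distinct squarefree integers > 1 with 3741 not a perfect square). To show equality we compute the minimal polynomial of γ. From γ = √43 + √87: γ^2 = 43 + 2√(3741) + 87 = 130 + 2√(3741), so γ^2 - 130 = 2√(3741); squaring, (γ^2 - 130)^2 = 4·3741, i.e. γ^4 - 260γ^2 + 16900 - 14964 = 0, i.e. γ^4 - 260γ^2 + 1936 = 0. So γ is a root of x^4 - 260x^2 + 1936. This polynomial is irreducible over Q: it has no rational root (each ±√43 ± √87 is irrational), and any factorization into two quadratics over Q would force √(3741) ∈ Q (pairing opposite roots) or √43, √87 ∈ Q (other pairings), all impossible. Hence [Q(γ):Q] = 4 = [Q(√43, √87):Q], so Q(γ) = Q(√43, √87).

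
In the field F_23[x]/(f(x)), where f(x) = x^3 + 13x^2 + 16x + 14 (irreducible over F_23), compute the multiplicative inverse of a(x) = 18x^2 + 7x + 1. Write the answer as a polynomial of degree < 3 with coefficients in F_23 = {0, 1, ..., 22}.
a(x)^(-1) ≡ 8x^2 + 22x + 16 (mod f(x))

Since f is irreducible over F_23, F_23[x]/(f) is a field and a(x) ≠ 0 has an inverse. Apply the extended Euclidean algorithm to f(x) and a(x) in F_23[x]: f(x) = (9x + 10)·a(x) + (6x + 4);  a(x) = (3x + 3)·(6x + 4) + (12). The last nonzero remainder is the constant 12 = gcd(f, a) in F_23. Back-substituting through the division chain expresses 12 = s(x)·a(x) + t(x)·f(x) with s(x) ≡ 4x^2 + 11x + 8 (mod f), so (4x^2 + 11x + 8)·a(x) ≡ 12 (mod f). Multiplying by 12^(-1) ≡ 2 in F_23 gives a(x)^(-1) ≡ 2·(4x^2 + 11x + 8) ≡ 8x^2 + 22x + 16 (mod f). Check: (18x^2 + 7x + 1)·(8x^2 + 22x + 16) = 6x^4 + 15x^3 + 13x^2 + 19x + 16 ≡ 1 (mod x^3 + 13x^2 + 16x + 14).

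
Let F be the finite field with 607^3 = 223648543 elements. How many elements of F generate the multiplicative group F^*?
There are φ(223648542) = 68126400 primitive elements

F_q^* is cyclic of order q - 1 = 223648542. A cyclic group of order m has exactly φ(m) generators. Here m = 223648542 = 2 · 3^2 · 13 · 101 · 9463, so the number of primitive elements is φ(223648542) = 68126400.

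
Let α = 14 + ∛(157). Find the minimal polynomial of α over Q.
m_α(x) = x^3 - 42x^2 + 588x - 2901

Set β = α - 14 = ∛(157), so β^3 = 157. Then (α - 14)^3 - 157 = 0, i.e. α is a root of g(x) = (x - 14)^3 - 157 = x^3 - 42x^2 + 588x - 2901. Since g(x) = h(x - 14) where h(x) = x^3 - 157, and h is irreducible over Q (because 157 is not a perfect cube, so h has no rational root, and a monic cubic with no rational root is irreducible), g is also irreducible (irreducibility is preserved under the substitution x → x - 14). Hence m_α(x) = x^3 - 42x^2 + 588x - 2901.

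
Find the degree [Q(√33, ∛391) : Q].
[Q(√33, ∛391) : Q] = 6

Let L = Q(√33, ∛391). Since Q(√33) ⊂ L and [Q(√33):Q] = 2, the tower law gives 2 | [L:Q]. Likewise Q(∛391) ⊂ L with [Q(∛391):Q] = 3 (because 391 is not a perfect cube), so 3 | [L:Q]. As gcd(2,3) = 1, [L:Q] is divisible by 6. Conversely L is generated over Q by √33 and ∛391, so [L:Q] ≤ 2·3 = 6. Therefore [Q(√33, ∛391) : Q] = 6.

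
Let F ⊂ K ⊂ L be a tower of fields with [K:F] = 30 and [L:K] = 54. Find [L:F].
[L:F] = 1620

The tower law says that for any tower of field extensions F ⊂ K ⊂ L with finite degrees, [L:F] = [L:K] · [K:F]. Here this gives [L:F] = 54 · 30 = 1620.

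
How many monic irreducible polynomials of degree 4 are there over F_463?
There are 11488463448 monic irreducible polynomials of degree 4 over F_463

Each element of F_{463^4} that lies in no proper subfield is a root of exactly one monic irreducible of degree 4 over F_463, and each such polynomial has 4 distinct roots in F_{463^4}. By Möbius inversion the count is N_463(4) = (1/4) Σ_{d|4} μ(4/d) · 463^d = (1/4)(μ(4)·463^1 + μ(2)·463^2 + μ(1)·463^4) = 45953853792/4 = 11488463448.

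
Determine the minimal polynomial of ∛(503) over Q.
m_α(x) = x^3 - 503

α satisfies α^3 = 503, so x^3 - 503 annihilates α. By the rational root test, a rational root p/q (in lowest terms) of x^3 - 503 would satisfy p^3 = 503 q^3, forcing q = 1 and p^3 = 503; but 503 is not a perfect cube, contradiction. A monic cubic over Q with no rational root is irreducible (any nontrivial factorization would include a linear factor). Hence x^3 - 503 is the minimal polynomial of α, and in particular [Q(α):Q] = 3.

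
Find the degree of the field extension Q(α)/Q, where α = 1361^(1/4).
[Q(α):Q] = 4

α is a root of x^4 - 1361. By Eisenstein's criterion at the prime p = 1361 (which divides the constant term 1361 but p^2 = 1852321 does not, since 1361 is squarefree), x^4 - 1361 is irreducible over Q. Hence [Q(α):Q] = 4.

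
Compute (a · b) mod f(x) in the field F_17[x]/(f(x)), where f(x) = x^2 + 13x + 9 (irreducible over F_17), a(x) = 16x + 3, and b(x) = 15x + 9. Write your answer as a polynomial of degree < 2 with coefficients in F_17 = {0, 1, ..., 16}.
a · b ≡ 10x + 9 (mod f(x))

Multiply in F_17[x]: a(x)·b(x) = (16x + 3)·(15x + 9) = 2x^2 + 2x + 10. This has degree ≥ 2, so divide by f(x) over F_17: 2x^2 + 2x + 10 = (2)·(x^2 + 13x + 9) + (10x + 9). Hence a·b ≡ 10x + 9 (mod f). (F_17[x]/(f) is a field with 17^2 = 289 elements since f is irreducible of degree 2.)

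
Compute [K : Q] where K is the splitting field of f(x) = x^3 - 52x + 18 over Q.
[K : Q] = 6

By the rational root test, any rational root of the monic integer polynomial f(x) = x^3 - 52x + 18 must be an integer dividing the constant term 18, i.e. one of ±{1, 2, 3, 6, 9, 18}. Evaluating: f(1) = -33, f(-1) = 69, f(2) = -78, f(-2) = 114, f(3) = -111, f(-3) = 147, f(6) = -78, f(-6) = 114, f(9) = 279, f(-9) = -243, f(18) = 4914, f(-18) = -4878; none is 0, so f has no rational root and is therefore irreducible over Q (a cubic with no linear factor over a field is irreducible). For an irreducible cubic, the Galois group is A_3 or S_3 according as the discriminant disc(f) = -4a^3 - 27b^2 = -4·(-52)^3 - 27·(18)^2 = 553684 is or is not a square in Q. Here disc(f) = 553684 is not a perfect square in Q, so the Galois group of f over Q is not contained in A_3 and must be all of S_3. The splitting field has degree |S_3| = 6 over Q, so [K : Q] = 6.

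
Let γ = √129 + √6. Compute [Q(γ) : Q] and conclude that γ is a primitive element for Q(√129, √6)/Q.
[Q(γ) : Q] = 4 (equivalently, Q(γ) = Q(√129, √6))

Obviously Q(γ) ⊆ Q(√129, √6), and [Q(√129, √6):Q] = 4 (since 129, 6 are distinct squarefree integers > 1 with 774 not a perfect square). To show equality we compute the minimal polynomial of γ. From γ = √129 + √6: γ^2 = 129 + 2√(774) + 6 = 135 + 2√(774), so γ^2 - 135 = 2√(774); squaring, (γ^2 - 135)^2 = 4·774, i.e. γ^4 - 270γ^2 + 18225 - 3096 = 0, i.e. γ^4 - 270γ^2 + 15129 = 0. So γ is a root of x^4 - 270x^2 + 15129. This polynomial is irreducible over Q: it has no rational root (each ±√129 ± √6 is irrational), and any factorization into two quadratics over Q would force √(774) ∈ Q (pairing opposite roots) or √129, √6 ∈ Q (other pairings), all impossible. Hence [Q(γ):Q] = 4 = [Q(√129, √6):Q], so Q(γ) = Q(√129, √6).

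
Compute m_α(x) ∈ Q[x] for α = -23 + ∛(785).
m_α(x) = x^3 + 69x^2 + 1587x + 11382

Set β = α + 23 = ∛(785), so β^3 = 785. Then (α + 23)^3 - 785 = 0, i.e. α is a root of g(x) = (x + 23)^3 - 785 = x^3 + 69x^2 + 1587x + 11382. Since g(x) = h(x + 23) where h(x) = x^3 - 785, and h is irreducible over Q (because 785 is not a perfect cube, so h has no rational root, and a monic cubic with no rational root is irreducible), g is also irreducible (irreducibility is preserved under the substitution x → x + 23). Hence m_α(x) = x^3 + 69x^2 + 1587x + 11382.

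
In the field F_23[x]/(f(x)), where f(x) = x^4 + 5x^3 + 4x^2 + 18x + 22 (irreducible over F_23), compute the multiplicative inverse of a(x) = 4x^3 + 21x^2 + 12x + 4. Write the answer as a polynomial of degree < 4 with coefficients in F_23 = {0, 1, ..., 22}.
a(x)^(-1) ≡ 3x^3 + 14x^2 + 20x + 18 (mod f(x))

Since f is irreducible over F_23, F_23[x]/(f) is a field and a(x) ≠ 0 has an inverse. Apply the extended Euclidean algorithm to f(x) and a(x) in F_23[x]: f(x) = (6x + 10)·a(x) + (21x^2 + 12x + 5);  a(x) = (21x + 12)·(21x^2 + 12x + 5) + (16x + 13);  (21x^2 + 12x + 5) = (20x + 19)·(16x + 13) + (11). The last nonzero remainder is the constant 11 = gcd(f, a) in F_23. Back-substituting through the division chain expresses 11 = s(x)·a(x) + t(x)·f(x) with s(x) ≡ 10x^3 + 16x^2 + 13x + 14 (mod f), so (10x^3 + 16x^2 + 13x + 14)·a(x) ≡ 11 (mod f). Multiplying by 11^(-1) ≡ 21 in F_23 gives a(x)^(-1) ≡ 21·(10x^3 + 16x^2 + 13x + 14) ≡ 3x^3 + 14x^2 + 20x + 18 (mod f). Check: (4x^3 + 21x^2 + 12x + 4)·(3x^3 + 14x^2 + 20x + 18) = 12x^6 + 4x^5 + 19x^4 + 5x^3 + 7x^2 + 20x + 3 ≡ 1 (mod x^4 + 5x^3 + 4x^2 + 18x + 22).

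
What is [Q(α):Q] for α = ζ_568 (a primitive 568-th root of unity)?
[Q(α):Q] = 280

The minimal polynomial of ζ_568 over Q is the 568-th cyclotomic polynomial Φ_568(x), which is irreducible over Q and has degree φ(568) = 280. Hence [Q(α):Q] = φ(568) = 280.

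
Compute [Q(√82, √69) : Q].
[Q(√82, √69) : Q] = 4

[Q(√82):Q] = 2 (min poly x^2 - 82, irreducible since 82 is squarefree > 1). For the top step, suppose √69 ∈ Q(√82), say √69 = c + d√82 with c, d ∈ Q. Squaring: 69 = c^2 + 82d^2 + 2cd√82. Since √82 ∉ Q this forces 2cd = 0. If d = 0 then √69 = c ∈ Q, contradicting 69 squarefree > 1. If c = 0 then 69 = 82d^2, so 82·69 = (82d)^2 is a perfect square in Q — but 82·69 = 5658 is not a perfect square (since 82 and 69 are distinct squarefree integers). Contradiction. Hence √69 ∉ Q(√82), so x^2 - 69 stays irreducible over Q(√82) and [Q(√82, √69) : Q(√82)] = 2. By the tower law, [Q(√82, √69) : Q] = 2 · 2 = 4.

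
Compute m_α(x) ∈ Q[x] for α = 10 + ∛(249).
m_α(x) = x^3 - 30x^2 + 300x - 1249

Set β = α - 10 = ∛(249), so β^3 = 249. Then (α - 10)^3 - 249 = 0, i.e. α is a root of g(x) = (x - 10)^3 - 249 = x^3 - 30x^2 + 300x - 1249. Since g(x) = h(x - 10) where h(x) = x^3 - 249, and h is irreducible over Q (because 249 is not a perfect cube, so h has no rational root, and a monic cubic with no rational root is irreducible), g is also irreducible (irreducibility is preserved under the substitution x → x - 10). Hence m_α(x) = x^3 - 30x^2 + 300x - 1249.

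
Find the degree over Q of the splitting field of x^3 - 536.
[K : Q] = 6

The roots of x^3 - 536 are ∛536, ω∛536, ω^2∛536 where ω = e^(2πi/3) is a primitive cube root of unity, so K = Q(∛536, ω). Now [Q(∛536):Q] = 3 (since 536 is not a perfect cube, x^3 - 536 is irreducible) and [Q(ω):Q] = 2. Both 2 and 3 divide [K:Q], and [K:Q] ≤ 3·2 = 6, so [K:Q] = 6. (Equivalently: Q(∛536) ⊂ R but ω ∉ R, so [K : Q(∛536)] = 2.)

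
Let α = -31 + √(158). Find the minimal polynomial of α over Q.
m_α(x) = x^2 + 62x + 803

From α + 31 = √(158), squaring gives (α + 31)^2 = 158, i.e. α^2 + 62α + 961 = 158, so α^2 + 62α + 803 = 0. The discriminant of x^2 + 62x + 803 is (62)^2 - 4·(803) = 3844 - 3212 = 632, and 4·(158) is not a perfect square in Q since 158 is squarefree and ≠ 1. Hence x^2 + 62x + 803 is irreducible over Q and is the minimal polynomial of α.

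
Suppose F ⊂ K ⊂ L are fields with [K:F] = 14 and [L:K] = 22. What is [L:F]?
[L:F] = 308

The tower law says that for any tower of field extensions F ⊂ K ⊂ L with finite degrees, [L:F] = [L:K] · [K:F]. Here this gives [L:F] = 22 · 14 = 308.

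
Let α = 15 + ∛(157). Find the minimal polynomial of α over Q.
m_α(x) = x^3 - 45x^2 + 675x - 3532

Set β = α - 15 = ∛(157), so β^3 = 157. Then (α - 15)^3 - 157 = 0, i.e. α is a root of g(x) = (x - 15)^3 - 157 = x^3 - 45x^2 + 675x - 3532. Since g(x) = h(x - 15) where h(x) = x^3 - 157, and h is irreducible over Q (because 157 is not a perfect cube, so h has no rational root, and a monic cubic with no rational root is irreducible), g is also irreducible (irreducibility is preserved under the substitution x → x - 15). Hence m_α(x) = x^3 - 45x^2 + 675x - 3532.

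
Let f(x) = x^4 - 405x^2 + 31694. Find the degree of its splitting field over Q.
[K : Q] = 4

Solving the quadratic in x^2: x^2 = (405 ± √(405^2 - 4·31694))/2 = (405 ± √37249)/2 = (405 ± 193)/2, giving x^2 = 106 or x^2 = 299. So f(x) = (x^2 - 106)(x^2 - 299) and the roots of f are ±√106, ±√299. Hence the splitting field is K = Q(√106, √299). Since 106 and 299 are distinct squarefree integers > 1, their product 31694 is not a perfect square, so √299 ∉ Q(√106). By the tower law [K:Q] = [Q(√106,√299):Q(√106)] · [Q(√106):Q] = 2 · 2 = 4.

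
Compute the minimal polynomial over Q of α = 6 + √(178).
m_α(x) = x^2 - 12x - 142

From α - 6 = √(178), squaring gives (α - 6)^2 = 178, i.e. α^2 - 12α + 36 = 178, so α^2 - 12α - 142 = 0. The discriminant of x^2 - 12x - 142 is (-12)^2 - 4·(-142) = 144 + 568 = 712, and 4·(178) is not a perfect square in Q since 178 is squarefree and ≠ 1. Hence x^2 - 12x - 142 is irreducible over Q and is the minimal polynomial of α.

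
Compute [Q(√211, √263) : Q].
[Q(√211, √263) : Q] = 4

[Q(√211):Q] = 2 (min poly x^2 - 211, irreducible since 211 is squarefree > 1). For the top step, suppose √263 ∈ Q(√211), say √263 = c + d√211 with c, d ∈ Q. Squaring: 263 = c^2 + 211d^2 + 2cd√211. Since √211 ∉ Q this forces 2cd = 0. If d = 0 then √263 = c ∈ Q, contradicting 263 squarefree > 1. If c = 0 then 263 = 211d^2, so 211·263 = (211d)^2 is a perfect square in Q — but 211·263 = 55493 is not a perfect square (since 211 and 263 are distinct squarefree integers). Contradiction. Hence √263 ∉ Q(√211), so x^2 - 263 stays irreducible over Q(√211) and [Q(√211, √263) : Q(√211)] = 2. By the tower law, [Q(√211, √263) : Q] = 2 · 2 = 4.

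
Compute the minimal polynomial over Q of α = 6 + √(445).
m_α(x) = x^2 - 12x - 409

From α - 6 = √(445), squaring gives (α - 6)^2 = 445, i.e. α^2 - 12α + 36 = 445, so α^2 - 12α - 409 = 0. The discriminant of x^2 - 12x - 409 is (-12)^2 - 4·(-409) = 144 + 1636 = 1780, and 4·(445) is not a perfect square in Q since 445 is squarefree and ≠ 1. Hence x^2 - 12x - 409 is irreducible over Q and is the minimal polynomial of α.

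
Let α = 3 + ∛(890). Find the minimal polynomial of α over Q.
m_α(x) = x^3 - 9x^2 + 27x - 917

Set β = α - 3 = ∛(890), so β^3 = 890. Then (α - 3)^3 - 890 = 0, i.e. α is a root of g(x) = (x - 3)^3 - 890 = x^3 - 9x^2 + 27x - 917. Since g(x) = h(x - 3) where h(x) = x^3 - 890, and h is irreducible over Q (because 890 is not a perfect cube, so h has no rational root, and a monic cubic with no rational root is irreducible), g is also irreducible (irreducibility is preserved under the substitution x → x - 3). Hence m_α(x) = x^3 - 9x^2 + 27x - 917.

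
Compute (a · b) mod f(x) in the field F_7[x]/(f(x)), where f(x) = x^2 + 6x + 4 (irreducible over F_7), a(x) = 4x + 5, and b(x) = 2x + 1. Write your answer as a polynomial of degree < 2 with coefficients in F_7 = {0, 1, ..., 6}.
a · b ≡ x + 1 (mod f(x))

Multiply in F_7[x]: a(x)·b(x) = (4x + 5)·(2x + 1) = x^2 + 5. This has degree ≥ 2, so divide by f(x) over F_7: x^2 + 5 = (1)·(x^2 + 6x + 4) + (x + 1). Hence a·b ≡ x + 1 (mod f). (F_7[x]/(f) is a field with 7^2 = 49 elements since f is irreducible of degree 2.)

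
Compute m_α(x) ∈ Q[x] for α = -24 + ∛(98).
m_α(x) = x^3 + 72x^2 + 1728x + 13726

Set β = α + 24 = ∛(98), so β^3 = 98. Then (α + 24)^3 - 98 = 0, i.e. α is a root of g(x) = (x + 24)^3 - 98 = x^3 + 72x^2 + 1728x + 13726. Since g(x) = h(x + 24) where h(x) = x^3 - 98, and h is irreducible over Q (because 98 is not a perfect cube, so h has no rational root, and a monic cubic with no rational root is irreducible), g is also irreducible (irreducibility is preserved under the substitution x → x + 24). Hence m_α(x) = x^3 + 72x^2 + 1728x + 13726.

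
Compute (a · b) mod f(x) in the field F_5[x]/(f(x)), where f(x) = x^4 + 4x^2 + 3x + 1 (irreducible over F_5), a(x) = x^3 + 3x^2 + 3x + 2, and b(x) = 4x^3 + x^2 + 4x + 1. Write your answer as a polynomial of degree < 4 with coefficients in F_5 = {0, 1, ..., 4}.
a · b ≡ 2x^2 + 4x + 4 (mod f(x))

Multiply in F_5[x]: a(x)·b(x) = (x^3 + 3x^2 + 3x + 2)·(4x^3 + x^2 + 4x + 1) = 4x^6 + 3x^5 + 4x^4 + 4x^3 + 2x^2 + x + 2. This has degree ≥ 4, so divide by f(x) over F_5: 4x^6 + 3x^5 + 4x^4 + 4x^3 + 2x^2 + x + 2 = (4x^2 + 3x + 3)·(x^4 + 4x^2 + 3x + 1) + (2x^2 + 4x + 4). Hence a·b ≡ 2x^2 + 4x + 4 (mod f). (F_5[x]/(f) is a field with 5^4 = 625 elements since f is irreducible of degree 4.)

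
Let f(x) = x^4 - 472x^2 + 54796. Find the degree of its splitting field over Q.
[K : Q] = 4

Solving the quadratic in x^2: x^2 = (472 ± √(472^2 - 4·54796))/2 = (472 ± √3600)/2 = (472 ± 60)/2, giving x^2 = 206 or x^2 = 266. So f(x) = (x^2 - 206)(x^2 - 266) and the roots of f are ±√206, ±√266. Hence the splitting field is K = Q(√206, √266). Since 206 and 266 are distinct squarefree integers > 1, their product 54796 is not a perfect square, so √266 ∉ Q(√206). By the tower law [K:Q] = [Q(√206,√266):Q(√206)] · [Q(√206):Q] = 2 · 2 = 4.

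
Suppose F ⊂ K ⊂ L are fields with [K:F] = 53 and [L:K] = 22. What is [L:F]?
[L:F] = 1166

The tower law says that for any tower of field extensions F ⊂ K ⊂ L with finite degrees, [L:F] = [L:K] · [K:F]. Here this gives [L:F] = 22 · 53 = 1166.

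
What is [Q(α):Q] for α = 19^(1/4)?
[Q(α):Q] = 4

α is a root of x^4 - 19. By Eisenstein's criterion at the prime p = 19 (which divides the constant term 19 but p^2 = 361 does not, since 19 is squarefree), x^4 - 19 is irreducible over Q. Hence [Q(α):Q] = 4.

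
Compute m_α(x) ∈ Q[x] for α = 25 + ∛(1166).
m_α(x) = x^3 - 75x^2 + 1875x - 16791

Set β = α - 25 = ∛(1166), so β^3 = 1166. Then (α - 25)^3 - 1166 = 0, i.e. α is a root of g(x) = (x - 25)^3 - 1166 = x^3 - 75x^2 + 1875x - 16791. Since g(x) = h(x - 25) where h(x) = x^3 - 1166, and h is irreducible over Q (because 1166 is not a perfect cube, so h has no rational root, and a monic cubic with no rational root is irreducible), g is also irreducible (irreducibility is preserved under the substitution x → x - 25). Hence m_α(x) = x^3 - 75x^2 + 1875x - 16791.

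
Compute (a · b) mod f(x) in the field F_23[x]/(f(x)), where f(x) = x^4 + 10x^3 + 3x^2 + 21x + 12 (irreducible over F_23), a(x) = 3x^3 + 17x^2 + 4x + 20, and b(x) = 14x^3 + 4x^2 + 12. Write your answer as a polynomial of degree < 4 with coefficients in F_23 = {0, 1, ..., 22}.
a · b ≡ 4x^2 + 10x + 12 (mod f(x))

Multiply in F_23[x]: a(x)·b(x) = (3x^3 + 17x^2 + 4x + 20)·(14x^3 + 4x^2 + 12) = 19x^6 + 20x^5 + 9x^4 + 10x^3 + 8x^2 + 2x + 10. This has degree ≥ 4, so divide by f(x) over F_23: 19x^6 + 20x^5 + 9x^4 + 10x^3 + 8x^2 + 2x + 10 = (19x^2 + 14x + 19)·(x^4 + 10x^3 + 3x^2 + 21x + 12) + (4x^2 + 10x + 12). Hence a·b ≡ 4x^2 + 10x + 12 (mod f). (F_23[x]/(f) is a field with 23^4 = 279841 elements since f is irreducible of degree 4.)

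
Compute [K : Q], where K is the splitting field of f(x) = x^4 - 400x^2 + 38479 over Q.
[K : Q] = 4

Solving the quadratic in x^2: x^2 = (400 ± √(400^2 - 4·38479))/2 = (400 ± √6084)/2 = (400 ± 78)/2, giving x^2 = 239 or x^2 = 161. So f(x) = (x^2 - 239)(x^2 - 161) and the roots of f are ±√239, ±√161. Hence the splitting field is K = Q(√239, √161). Since 239 and 161 are distinct squarefree integers > 1, their product 38479 is not a perfect square, so √161 ∉ Q(√239). By the tower law [K:Q] = [Q(√239,√161):Q(√239)] · [Q(√239):Q] = 2 · 2 = 4.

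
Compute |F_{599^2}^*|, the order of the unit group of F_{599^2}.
|F_{599^2}^*| = 358800

F_{599^2} has 599^2 = 358801 elements; its multiplicative group consists of all nonzero elements, so |F_{599^2}^*| = 358801 - 1 = 358800. (It is cyclic since any finite subgroup of the multiplicative group of a field is cyclic.)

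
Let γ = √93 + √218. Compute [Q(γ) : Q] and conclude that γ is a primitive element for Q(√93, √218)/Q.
[Q(γ) : Q] = 4 (equivalently, Q(γ) = Q(√93, √218))

Obviously Q(γ) ⊆ Q(√93, √218), and [Q(√93, √218):Q] = 4 (since 93, 218 are distinct squarefree integers > 1 with 20274 not a perfect square). To show equality we compute the minimal polynomial of γ. From γ = √93 + √218: γ^2 = 93 + 2√(20274) + 218 = 311 + 2√(20274), so γ^2 - 311 = 2√(20274); squaring, (γ^2 - 311)^2 = 4·20274, i.e. γ^4 - 622γ^2 + 96721 - 81096 = 0, i.e. γ^4 - 622γ^2 + 15625 = 0. So γ is a root of x^4 - 622x^2 + 15625. This polynomial is irreducible over Q: it has no rational root (each ±√93 ± √218 is irrational), and any factorization into two quadratics over Q would force √(20274) ∈ Q (pairing opposite roots) or √93, √218 ∈ Q (other pairings), all impossible. Hence [Q(γ):Q] = 4 = [Q(√93, √218):Q], so Q(γ) = Q(√93, √218).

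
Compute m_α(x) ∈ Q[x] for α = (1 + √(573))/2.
m_α(x) = x^2 - x - 143

From 2α - 1 = √(573), squaring gives (2α - 1)^2 = 573, i.e. 4α^2 - 4α + 1 = 573, so α^2 - α + (1 - 573)/4 = 0. Since 573 ≡ 1 (mod 4), (1 - 573)/4 = -143 ∈ Z. The polynomial x^2 - x - 143 has discriminant 1 - 4·(-143) = 573, which is not a perfect square in Q (d = 573 is squarefree and ≠ 1), so x^2 - x - 143 is irreducible over Q. It is the minimal polynomial of α.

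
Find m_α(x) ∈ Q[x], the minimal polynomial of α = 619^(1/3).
m_α(x) = x^3 - 619

α satisfies α^3 = 619, so x^3 - 619 annihilates α. By the rational root test, a rational root p/q (in lowest terms) of x^3 - 619 would satisfy p^3 = 619 q^3, forcing q = 1 and p^3 = 619; but 619 is not a perfect cube, contradiction. A monic cubic over Q with no rational root is irreducible (any nontrivial factorization would include a linear factor). Hence x^3 - 619 is the minimal polynomial of α, and in particular [Q(α):Q] = 3.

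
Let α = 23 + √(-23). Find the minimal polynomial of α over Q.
m_α(x) = x^2 - 46x + 552

From α - 23 = √(-23), squaring gives (α - 23)^2 = -23, i.e. α^2 - 46α + 529 = -23, so α^2 - 46α + 552 = 0. The discriminant of x^2 - 46x + 552 is (-46)^2 - 4·(552) = 2116 - 2208 = -92, and 4·(-23) is not a perfect square in Q since -23 is squarefree and ≠ 1. Hence x^2 - 46x + 552 is irreducible over Q and is the minimal polynomial of α.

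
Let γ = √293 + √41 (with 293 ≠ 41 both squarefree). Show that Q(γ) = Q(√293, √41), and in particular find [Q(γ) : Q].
[Q(γ) : Q] = 4 (equivalently, Q(γ) = Q(√293, √41))

Obviously Q(γ) ⊆ Q(√293, √41), and [Q(√293, √41):Q] = 4 (since 293, 41 are distinct squarefree integers > 1 with 12013 not a perfect square). To show equality we compute the minimal polynomial of γ. From γ = √293 + √41: γ^2 = 293 + 2√(12013) + 41 = 334 + 2√(12013), so γ^2 - 334 = 2√(12013); squaring, (γ^2 - 334)^2 = 4·12013, i.e. γ^4 - 668γ^2 + 111556 - 48052 = 0, i.e. γ^4 - 668γ^2 + 63504 = 0. So γ is a root of x^4 - 668x^2 + 63504. This polynomial is irreducible over Q: it has no rational root (each ±√293 ± √41 is irrational), and any factorization into two quadratics over Q would force √(12013) ∈ Q (pairing opposite roots) or √293, √41 ∈ Q (other pairings), all impossible. Hence [Q(γ):Q] = 4 = [Q(√293, √41):Q], so Q(γ) = Q(√293, √41).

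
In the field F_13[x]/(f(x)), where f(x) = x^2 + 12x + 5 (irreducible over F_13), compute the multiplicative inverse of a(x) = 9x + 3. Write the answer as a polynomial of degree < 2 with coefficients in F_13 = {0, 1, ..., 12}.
a(x)^(-1) ≡ 9x + 1 (mod f(x))

Since f is irreducible over F_13, F_13[x]/(f) is a field and a(x) ≠ 0 has an inverse. Apply the extended Euclidean algorithm to f(x) and a(x) in F_13[x]: f(x) = (3x + 9)·a(x) + (4). The last nonzero remainder is the constant 4 = gcd(f, a) in F_13. Back-substituting through the division chain expresses 4 = s(x)·a(x) + t(x)·f(x) with s(x) ≡ 10x + 4 (mod f), so (10x + 4)·a(x) ≡ 4 (mod f). Multiplying by 4^(-1) ≡ 10 in F_13 gives a(x)^(-1) ≡ 10·(10x + 4) ≡ 9x + 1 (mod f). Check: (9x + 3)·(9x + 1) = 3x^2 + 10x + 3 ≡ 1 (mod x^2 + 12x + 5).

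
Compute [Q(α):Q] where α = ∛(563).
[Q(α):Q] = 3

The minimal polynomial of α is x^3 - 563, irreducible over Q since 563 is not a perfect cube (so x^3 - 563 has no rational root). Hence [Q(α):Q] = deg(m_α) = 3.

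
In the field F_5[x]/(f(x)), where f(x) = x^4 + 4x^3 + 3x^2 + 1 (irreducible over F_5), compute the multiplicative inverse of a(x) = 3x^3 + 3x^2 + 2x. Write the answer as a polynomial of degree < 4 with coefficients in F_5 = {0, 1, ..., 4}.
a(x)^(-1) ≡ 2x^3 + 2x^2 + 3x + 4 (mod f(x))

Since f is irreducible over F_5, F_5[x]/(f) is a field and a(x) ≠ 0 has an inverse. Apply the extended Euclidean algorithm to f(x) and a(x) in F_5[x]: f(x) = (2x + 1)·a(x) + (x^2 + 3x + 1);  a(x) = (3x + 4)·(x^2 + 3x + 1) + (2x + 1);  (x^2 + 3x + 1) = (3x)·(2x + 1) + (1). The last nonzero remainder is the constant 1 = gcd(f, a) in F_5. Back-substituting through the division chain expresses 1 = s(x)·a(x) + t(x)·f(x) with s(x) ≡ 2x^3 + 2x^2 + 3x + 4 (mod f), so a(x)^(-1) ≡ s(x) = 2x^3 + 2x^2 + 3x + 4 (mod f). Check: (3x^3 + 3x^2 + 2x)·(2x^3 + 2x^2 + 3x + 4) = x^6 + 2x^5 + 4x^4 + 3x^2 + 3x ≡ 1 (mod x^4 + 4x^3 + 3x^2 + 1).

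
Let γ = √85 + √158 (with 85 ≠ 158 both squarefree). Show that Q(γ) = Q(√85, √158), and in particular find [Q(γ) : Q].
[Q(γ) : Q] = 4 (equivalently, Q(γ) = Q(√85, √158))

Obviously Q(γ) ⊆ Q(√85, √158), and [Q(√85, √158):Q] = 4 (since 85, 158 are distinct squarefree integers > 1 with 13430 not a perfect square). To show equality we compute the minimal polynomial of γ. From γ = √85 + √158: γ^2 = 85 + 2√(13430) + 158 = 243 + 2√(13430), so γ^2 - 243 = 2√(13430); squaring, (γ^2 - 243)^2 = 4·13430, i.e. γ^4 - 486γ^2 + 59049 - 53720 = 0, i.e. γ^4 - 486γ^2 + 5329 = 0. So γ is a root of x^4 - 486x^2 + 5329. This polynomial is irreducible over Q: it has no rational root (each ±√85 ± √158 is irrational), and any factorization into two quadratics over Q would force √(13430) ∈ Q (pairing opposite roots) or √85, √158 ∈ Q (other pairings), all impossible. Hence [Q(γ):Q] = 4 = [Q(√85, √158):Q], so Q(γ) = Q(√85, √158).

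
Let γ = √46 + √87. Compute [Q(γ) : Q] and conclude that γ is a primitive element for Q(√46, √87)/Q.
[Q(γ) : Q] = 4 (equivalently, Q(γ) = Q(√46, √87))

Obviously Q(γ) ⊆ Q(√46, √87), and [Q(√46, √87):Q] = 4 (since 46, 87 are distinct squarefree integers > 1 with 4002 not a perfect square). To show equality we compute the minimal polynomial of γ. From γ = √46 + √87: γ^2 = 46 + 2√(4002) + 87 = 133 + 2√(4002), so γ^2 - 133 = 2√(4002); squaring, (γ^2 - 133)^2 = 4·4002, i.e. γ^4 - 266γ^2 + 17689 - 16008 = 0, i.e. γ^4 - 266γ^2 + 1681 = 0. So γ is a root of x^4 - 266x^2 + 1681. This polynomial is irreducible over Q: it has no rational root (each ±√46 ± √87 is irrational), and any factorization into two quadratics over Q would force √(4002) ∈ Q (pairing opposite roots) or √46, √87 ∈ Q (other pairings), all impossible. Hence [Q(γ):Q] = 4 = [Q(√46, √87):Q], so Q(γ) = Q(√46, √87).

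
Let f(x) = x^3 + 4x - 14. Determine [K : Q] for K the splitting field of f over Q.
[K : Q] = 6

By the rational root test, any rational root of the monic integer polynomial f(x) = x^3 + 4x - 14 must be an integer dividing the constant term -14, i.e. one of ±{1, 2, 7, 14}. Evaluating: f(1) = -9, f(-1) = -19, f(2) = 2, f(-2) = -30, f(7) = 357, f(-7) = -385, f(14) = 2786, f(-14) = -2814; none is 0, so f has no rational root and is therefore irreducible over Q (a cubic with no linear factor over a field is irreducible). For an irreducible cubic, the Galois group is A_3 or S_3 according as the discriminant disc(f) = -4a^3 - 27b^2 = -4·(4)^3 - 27·(-14)^2 = -5548 is or is not a square in Q. Here disc(f) = -5548 is not a perfect square in Q, so the Galois group of f over Q is not contained in A_3 and must be all of S_3. The splitting field has degree |S_3| = 6 over Q, so [K : Q] = 6.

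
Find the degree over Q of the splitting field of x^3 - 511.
[K : Q] = 6

The roots of x^3 - 511 are ∛511, ω∛511, ω^2∛511 where ω = e^(2πi/3) is a primitive cube root of unity, so K = Q(∛511, ω). Now [Q(∛511):Q] = 3 (since 511 is not a perfect cube, x^3 - 511 is irreducible) and [Q(ω):Q] = 2. Both 2 and 3 divide [K:Q], and [K:Q] ≤ 3·2 = 6, so [K:Q] = 6. (Equivalently: Q(∛511) ⊂ R but ω ∉ R, so [K : Q(∛511)] = 2.)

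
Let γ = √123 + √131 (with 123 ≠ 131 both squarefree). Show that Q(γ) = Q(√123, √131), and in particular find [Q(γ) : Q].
[Q(γ) : Q] = 4 (equivalently, Q(γ) = Q(√123, √131))

Obviously Q(γ) ⊆ Q(√123, √131), and [Q(√123, √131):Q] = 4 (since 123, 131 are distinct squarefree integers > 1 with 16113 not a perfect square). To show equality we compute the minimal polynomial of γ. From γ = √123 + √131: γ^2 = 123 + 2√(16113) + 131 = 254 + 2√(16113), so γ^2 - 254 = 2√(16113); squaring, (γ^2 - 254)^2 = 4·16113, i.e. γ^4 - 508γ^2 + 64516 - 64452 = 0, i.e. γ^4 - 508γ^2 + 64 = 0. So γ is a root of x^4 - 508x^2 + 64. This polynomial is irreducible over Q: it has no rational root (each ±√123 ± √131 is irrational), and any factorization into two quadratics over Q would force √(16113) ∈ Q (pairing opposite roots) or √123, √131 ∈ Q (other pairings), all impossible. Hence [Q(γ):Q] = 4 = [Q(√123, √131):Q], so Q(γ) = Q(√123, √131).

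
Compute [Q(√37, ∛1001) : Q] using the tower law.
[Q(√37, ∛1001) : Q] = 6

Let L = Q(√37, ∛1001). Since Q(√37) ⊂ L and [Q(√37):Q] = 2, the tower law gives 2 | [L:Q]. Likewise Q(∛1001) ⊂ L with [Q(∛1001):Q] = 3 (because 1001 is not a perfect cube), so 3 | [L:Q]. As gcd(2,3) = 1, [L:Q] is divisible by 6. Conversely L is generated over Q by √37 and ∛1001, so [L:Q] ≤ 2·3 = 6. Therefore [Q(√37, ∛1001) : Q] = 6.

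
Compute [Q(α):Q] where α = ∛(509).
[Q(α):Q] = 3

The minimal polynomial of α is x^3 - 509, irreducible over Q since 509 is not a perfect cube (so x^3 - 509 has no rational root). Hence [Q(α):Q] = deg(m_α) = 3.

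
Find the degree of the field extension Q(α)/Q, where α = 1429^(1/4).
[Q(α):Q] = 4

α is a root of x^4 - 1429. By Eisenstein's criterion at the prime p = 1429 (which divides the constant term 1429 but p^2 = 2042041 does not, since 1429 is squarefree), x^4 - 1429 is irreducible over Q. Hence [Q(α):Q] = 4.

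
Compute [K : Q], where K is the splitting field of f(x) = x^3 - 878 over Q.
[K : Q] = 6

The roots of x^3 - 878 are ∛878, ω∛878, ω^2∛878 where ω = e^(2πi/3) is a primitive cube root of unity, so K = Q(∛878, ω). Now [Q(∛878):Q] = 3 (since 878 is not a perfect cube, x^3 - 878 is irreducible) and [Q(ω):Q] = 2. Both 2 and 3 divide [K:Q], and [K:Q] ≤ 3·2 = 6, so [K:Q] = 6. (Equivalently: Q(∛878) ⊂ R but ω ∉ R, so [K : Q(∛878)] = 2.)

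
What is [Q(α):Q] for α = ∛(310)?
[Q(α):Q] = 3

The minimal polynomial of α is x^3 - 310, irreducible over Q since 310 is not a perfect cube (so x^3 - 310 has no rational root). Hence [Q(α):Q] = deg(m_α) = 3.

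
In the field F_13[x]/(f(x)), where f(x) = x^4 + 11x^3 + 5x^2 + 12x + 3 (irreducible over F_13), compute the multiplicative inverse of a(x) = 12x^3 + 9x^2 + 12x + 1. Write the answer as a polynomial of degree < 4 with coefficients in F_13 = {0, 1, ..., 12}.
a(x)^(-1) ≡ 10x^3 + 3x^2 + 2x (mod f(x))

Since f is irreducible over F_13, F_13[x]/(f) is a field and a(x) ≠ 0 has an inverse. Apply the extended Euclidean algorithm to f(x) and a(x) in F_13[x]: f(x) = (12x + 6)·a(x) + (2x^2 + 6x + 10);  a(x) = (6x + 6)·(2x^2 + 6x + 10) + (7x + 6);  (2x^2 + 6x + 10) = (4x + 3)·(7x + 6) + (5). The last nonzero remainder is the constant 5 = gcd(f, a) in F_13. Back-substituting through the division chain expresses 5 = s(x)·a(x) + t(x)·f(x) with s(x) ≡ 11x^3 + 2x^2 + 10x (mod f), so (11x^3 + 2x^2 + 10x)·a(x) ≡ 5 (mod f). Multiplying by 5^(-1) ≡ 8 in F_13 gives a(x)^(-1) ≡ 8·(11x^3 + 2x^2 + 10x) ≡ 10x^3 + 3x^2 + 2x (mod f). Check: (12x^3 + 9x^2 + 12x + 1)·(10x^3 + 3x^2 + 2x) = 3x^6 + 9x^5 + 2x^4 + 12x^3 + x^2 + 2x ≡ 1 (mod x^4 + 11x^3 + 5x^2 + 12x + 3).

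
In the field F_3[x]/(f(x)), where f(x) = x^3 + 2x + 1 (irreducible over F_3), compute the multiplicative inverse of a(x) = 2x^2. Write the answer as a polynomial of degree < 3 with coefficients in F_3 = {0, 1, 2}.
a(x)^(-1) ≡ x^2 + x + 2 (mod f(x))

Since f is irreducible over F_3, F_3[x]/(f) is a field and a(x) ≠ 0 has an inverse. Apply the extended Euclidean algorithm to f(x) and a(x) in F_3[x]: f(x) = (2x)·a(x) + (2x + 1);  a(x) = (x + 1)·(2x + 1) + (2). The last nonzero remainder is the constant 2 = gcd(f, a) in F_3. Back-substituting through the division chain expresses 2 = s(x)·a(x) + t(x)·f(x) with s(x) ≡ 2x^2 + 2x + 1 (mod f), so (2x^2 + 2x + 1)·a(x) ≡ 2 (mod f). Multiplying by 2^(-1) ≡ 2 in F_3 gives a(x)^(-1) ≡ 2·(2x^2 + 2x + 1) ≡ x^2 + x + 2 (mod f). Check: (2x^2)·(x^2 + x + 2) = 2x^4 + 2x^3 + x^2 ≡ 1 (mod x^3 + 2x + 1).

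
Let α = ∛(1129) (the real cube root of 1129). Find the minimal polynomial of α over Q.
m_α(x) = x^3 - 1129

α satisfies α^3 = 1129, so x^3 - 1129 annihilates α. By the rational root test, a rational root p/q (in lowest terms) of x^3 - 1129 would satisfy p^3 = 1129 q^3, forcing q = 1 and p^3 = 1129; but 1129 is not a perfect cube, contradiction. A monic cubic over Q with no rational root is irreducible (any nontrivial factorization would include a linear factor). Hence x^3 - 1129 is the minimal polynomial of α, and in particular [Q(α):Q] = 3.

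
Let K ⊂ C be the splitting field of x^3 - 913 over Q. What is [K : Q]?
[K : Q] = 6

The roots of x^3 - 913 are ∛913, ω∛913, ω^2∛913 where ω = e^(2πi/3) is a primitive cube root of unity, so K = Q(∛913, ω). Now [Q(∛913):Q] = 3 (since 913 is not a perfect cube, x^3 - 913 is irreducible) and [Q(ω):Q] = 2. Both 2 and 3 divide [K:Q], and [K:Q] ≤ 3·2 = 6, so [K:Q] = 6. (Equivalently: Q(∛913) ⊂ R but ω ∉ R, so [K : Q(∛913)] = 2.)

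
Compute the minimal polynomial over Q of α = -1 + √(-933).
m_α(x) = x^2 + 2x + 934

From α + 1 = √(-933), squaring gives (α + 1)^2 = -933, i.e. α^2 + 2α + 1 = -933, so α^2 + 2α + 934 = 0. The discriminant of x^2 + 2x + 934 is (2)^2 - 4·(934) = 4 - 3736 = -3732, and 4·(-933) is not a perfect square in Q since -933 is squarefree and ≠ 1. Hence x^2 + 2x + 934 is irreducible over Q and is the minimal polynomial of α.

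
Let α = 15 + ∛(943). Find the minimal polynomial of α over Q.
m_α(x) = x^3 - 45x^2 + 675x - 4318

Set β = α - 15 = ∛(943), so β^3 = 943. Then (α - 15)^3 - 943 = 0, i.e. α is a root of g(x) = (x - 15)^3 - 943 = x^3 - 45x^2 + 675x - 4318. Since g(x) = h(x - 15) where h(x) = x^3 - 943, and h is irreducible over Q (because 943 is not a perfect cube, so h has no rational root, and a monic cubic with no rational root is irreducible), g is also irreducible (irreducibility is preserved under the substitution x → x - 15). Hence m_α(x) = x^3 - 45x^2 + 675x - 4318.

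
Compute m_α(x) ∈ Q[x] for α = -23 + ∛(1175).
m_α(x) = x^3 + 69x^2 + 1587x + 10992

Set β = α + 23 = ∛(1175), so β^3 = 1175. Then (α + 23)^3 - 1175 = 0, i.e. α is a root of g(x) = (x + 23)^3 - 1175 = x^3 + 69x^2 + 1587x + 10992. Since g(x) = h(x + 23) where h(x) = x^3 - 1175, and h is irreducible over Q (because 1175 is not a perfect cube, so h has no rational root, and a monic cubic with no rational root is irreducible), g is also irreducible (irreducibility is preserved under the substitution x → x + 23). Hence m_α(x) = x^3 + 69x^2 + 1587x + 10992.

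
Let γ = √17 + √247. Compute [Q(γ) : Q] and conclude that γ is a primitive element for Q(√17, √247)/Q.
[Q(γ) : Q] = 4 (equivalently, Q(γ) = Q(√17, √247))

Obviously Q(γ) ⊆ Q(√17, √247), and [Q(√17, √247):Q] = 4 (since 17, 247 are distinct squarefree integers > 1 with 4199 not a perfect square). To show equality we compute the minimal polynomial of γ. From γ = √17 + √247: γ^2 = 17 + 2√(4199) + 247 = 264 + 2√(4199), so γ^2 - 264 = 2√(4199); squaring, (γ^2 - 264)^2 = 4·4199, i.e. γ^4 - 528γ^2 + 69696 - 16796 = 0, i.e. γ^4 - 528γ^2 + 52900 = 0. So γ is a root of x^4 - 528x^2 + 52900. This polynomial is irreducible over Q: it has no rational root (each ±√17 ± √247 is irrational), and any factorization into two quadratics over Q would force √(4199) ∈ Q (pairing opposite roots) or √17, √247 ∈ Q (other pairings), all impossible. Hence [Q(γ):Q] = 4 = [Q(√17, √247):Q], so Q(γ) = Q(√17, √247).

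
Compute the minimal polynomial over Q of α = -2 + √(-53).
m_α(x) = x^2 + 4x + 57

From α + 2 = √(-53), squaring gives (α + 2)^2 = -53, i.e. α^2 + 4α + 4 = -53, so α^2 + 4α + 57 = 0. The discriminant of x^2 + 4x + 57 is (4)^2 - 4·(57) = 16 - 228 = -212, and 4·(-53) is not a perfect square in Q since -53 is squarefree and ≠ 1. Hence x^2 + 4x + 57 is irreducible over Q and is the minimal polynomial of α.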